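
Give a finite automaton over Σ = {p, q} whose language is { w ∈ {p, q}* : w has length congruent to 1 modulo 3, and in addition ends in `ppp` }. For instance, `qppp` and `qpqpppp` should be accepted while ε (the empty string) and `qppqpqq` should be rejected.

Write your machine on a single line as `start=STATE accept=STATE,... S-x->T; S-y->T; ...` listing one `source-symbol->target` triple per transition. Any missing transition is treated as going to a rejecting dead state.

start=s0; accept=s9; s0-p->s1; s0-q->s2; s1-p->s3; s1-q->s4; s2-p->s5; s2-q->s4; s3-p->s6; s3-q->s0; s4-p->s7; s4-q->s0; s5-p->s8; s5-q->s0; s6-p->s9; s6-q->s2; s7-p->s10; s7-q->s2; s8-p->s9; s8-q->s2; s9-p->s11; s9-q->s4; s10-p->s11; s10-q->s4; s11-p->s6; s11-q->s0

Run two small machines in parallel and take their product. The first has 3 states tracking the input length modulo 3; the second has 4 states tracking how much of the suffix `ppp` has currently been matched. A product state is a pair (one from each), accepting exactly when both do.
A 12-state machine:
          p    q  
>  s0     s1   s2 
   s1     s3   s4 
   s2     s5   s4 
   s3     s6   s0 
   s4     s7   s0 
   s5     s8   s0 
   s6     s9   s2 
   s7    s10   s2 
   s8     s9   s2 
 * s9    s11   s4 
   s10   s11   s4 
   s11    s6   s0 
(> = start, * = accepting)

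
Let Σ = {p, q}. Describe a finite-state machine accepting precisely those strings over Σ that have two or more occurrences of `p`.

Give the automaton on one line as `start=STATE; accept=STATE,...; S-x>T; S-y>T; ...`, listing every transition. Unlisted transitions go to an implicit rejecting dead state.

Count `p`s, saturating at 3: states S0 through S2 mean 0 through 2 `p`s seen; S3 means more than 2. Each `p` increments (capped at S3); other symbols loop. Accept from {S2, S3}.
A 4-state machine:
        p   q  
>  S0   S1  S0 
   S1   S2  S1 
 * S2   S3  S2 
 * S3   S3  S3 
(> = start, * = accepting)

start=S0; accept=S2,S3; S0-p>S1; S0-q>S0; S1-p>S2; S1-q>S1; S2-p>S3; S2-q>S2; S3-p>S3; S3-q>S3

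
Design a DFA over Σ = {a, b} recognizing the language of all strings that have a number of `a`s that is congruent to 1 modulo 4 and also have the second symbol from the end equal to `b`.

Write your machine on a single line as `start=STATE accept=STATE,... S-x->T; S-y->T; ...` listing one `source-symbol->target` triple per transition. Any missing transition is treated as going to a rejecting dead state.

start=q0; accept=q5,q7; q0-a->q1; q0-b->q2; q1-a->q3; q1-b->q4; q2-a->q5; q2-b->q2; q3-a->q6; q3-b->q3; q4-a->q3; q4-b->q7; q5-a->q3; q5-b->q4; q6-a->q0; q6-b->q6; q7-a->q3; q7-b->q7

Run two small machines in parallel and take their product. One (4 states) tracks the count of `a`s modulo 4; the other (7 states) tracks the last 2 symbols read. Each combined state is a pair, one component from each; accept when both components accept. Equivalent product states are then merged.
With 8 states:
        a   b  
>  q0   q1  q2 
   q1   q3  q4 
   q2   q5  q2 
   q3   q6  q3 
   q4   q3  q7 
 * q5   q3  q4 
   q6   q0  q6 
 * q7   q3  q7 
(> = start, * = accepting)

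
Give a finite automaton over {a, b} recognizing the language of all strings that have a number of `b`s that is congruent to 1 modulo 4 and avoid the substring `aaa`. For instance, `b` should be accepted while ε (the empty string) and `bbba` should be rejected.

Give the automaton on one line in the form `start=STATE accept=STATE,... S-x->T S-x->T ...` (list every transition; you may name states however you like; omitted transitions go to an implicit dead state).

start=q0 accept=q2,q4,q7 q0-a->q1 q0-b->q2 q1-a->q3 q1-b->q2 q2-a->q4 q2-b->q5 q3-a->q6 q3-b->q2 q4-a->q7 q4-b->q5 q5-a->q8 q5-b->q9 q6-a->q6 q6-b->q6 q7-a->q6 q7-b->q5 q8-a->q10 q8-b->q9 q9-a->q11 q9-b->q0 q10-a->q6 q10-b->q9 q11-a->q12 q11-b->q0 q12-a->q6 q12-b->q0

Handle the two conditions separately and then intersect. The first has 4 states tracking the count of `b`s modulo 4; the second has 4 states tracking partial matches of the forbidden pattern `aaa`. A product state is a pair (one from each), accepting exactly when both do. Minimizing collapses redundant product states.
A 13-state machine:
          a    b  
>  q0     q1   q2 
   q1     q3   q2 
 * q2     q4   q5 
   q3     q6   q2 
 * q4     q7   q5 
   q5     q8   q9 
   q6     q6   q6 
 * q7     q6   q5 
   q8    q10   q9 
   q9    q11   q0 
   q10    q6   q9 
   q11   q12   q0 
   q12    q6   q0 
(> = start, * = accepting)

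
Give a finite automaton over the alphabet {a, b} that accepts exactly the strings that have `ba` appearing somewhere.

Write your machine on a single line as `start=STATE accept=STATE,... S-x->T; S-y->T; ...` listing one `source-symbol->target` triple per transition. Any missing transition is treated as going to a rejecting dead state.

start=q0; accept=q2; q0-a->q0; q0-b->q1; q1-a->q2; q1-b->q1; q2-a->q2; q2-b->q2

Track how much of `ba` has been matched so far: state q0 is no progress, q2 is the absorbing accept state reached once `ba` has occurred. Intermediate states record partial matches; on a mismatch, fall back to the longest reusable overlap.
With 3 states:
        a   b  
>  q0   q0  q1 
   q1   q2  q1 
 * q2   q2  q2 
(> = start, * = accepting)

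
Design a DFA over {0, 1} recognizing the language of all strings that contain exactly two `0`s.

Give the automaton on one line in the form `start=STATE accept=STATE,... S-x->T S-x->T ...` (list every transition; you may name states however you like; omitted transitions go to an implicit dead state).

Count `0`s, saturating at 3: states q0 through q2 mean 0 through 2 `0`s seen; q3 means more than 2. Each `0` increments (capped at q3); other symbols loop. Accept from {q2}.
With 4 states:
        0   1  
>  q0   q1  q0 
   q1   q2  q1 
 * q2   q3  q2 
   q3   q3  q3 
(> = start, * = accepting)

start=q0 accept=q2 q0-0->q1 q0-1->q0 q1-0->q2 q1-1->q1 q2-0->q3 q2-1->q2 q3-0->q3 q3-1->q3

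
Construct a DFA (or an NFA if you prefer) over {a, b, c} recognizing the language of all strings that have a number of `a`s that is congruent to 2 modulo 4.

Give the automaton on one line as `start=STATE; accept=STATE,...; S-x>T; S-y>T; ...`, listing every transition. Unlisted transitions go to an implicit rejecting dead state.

The only thing that matters is how many `a`s have appeared, reduced mod 4. Use one state per residue: q0 for 0, …, q3 for 3. Reading `a` moves to the next residue; anything else stays put. q2 is accepting.
With 4 states:
        a   b   c  
>  q0   q1  q0  q0 
   q1   q2  q1  q1 
 * q2   q3  q2  q2 
   q3   q0  q3  q3 
(> = start, * = accepting)

start=q0; accept=q2; q0-a>q1; q0-b>q0; q0-c>q0; q1-a>q2; q1-b>q1; q1-c>q1; q2-a>q3; q2-b>q2; q2-c>q2; q3-a>q0; q3-b>q3; q3-c>q3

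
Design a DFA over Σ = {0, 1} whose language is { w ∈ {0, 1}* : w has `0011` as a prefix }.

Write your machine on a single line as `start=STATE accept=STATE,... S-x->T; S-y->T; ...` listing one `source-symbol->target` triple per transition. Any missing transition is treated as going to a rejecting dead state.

Check the first 4 symbols one by one: A through D record how many have matched `0011` so far; any wrong symbol goes to the dead state F. After all 4 match we enter the accepting sink E.
A 6-state machine:
       0  1 
>  A   B  F 
   B   C  F 
   C   F  D 
   D   F  E 
 * E   E  E 
   F   F  F 
(> = start, * = accepting)

start=A; accept=E; A-0->B; A-1->F; B-0->C; B-1->F; C-0->F; C-1->D; D-0->F; D-1->E; E-0->E; E-1->E; F-0->F; F-1->F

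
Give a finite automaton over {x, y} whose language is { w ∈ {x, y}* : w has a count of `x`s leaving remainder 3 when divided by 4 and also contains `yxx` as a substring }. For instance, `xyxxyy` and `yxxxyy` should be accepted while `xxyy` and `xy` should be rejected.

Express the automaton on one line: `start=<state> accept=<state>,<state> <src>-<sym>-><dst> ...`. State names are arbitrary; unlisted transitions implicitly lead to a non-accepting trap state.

Run two small machines in parallel and take their product. The first has 4 states tracking the count of `x`s modulo 4; the second has 4 states tracking whether and how much of `yxx` has been seen. A product state is a pair (one from each), accepting exactly when both do.
With 16 states:
       x  y 
>  A   B  C 
   B   D  E 
   C   F  C 
   D   G  H 
   E   I  E 
   F   J  E 
   G   A  K 
   H   L  H 
   I   M  H 
   J   M  J 
   K   N  K 
   L   O  K 
 * M   O  M 
   N   P  C 
   O   P  O 
   P   J  P 
(> = start, * = accepting)

start=A accept=M A-x->B A-y->C B-x->D B-y->E C-x->F C-y->C D-x->G D-y->H E-x->I E-y->E F-x->J F-y->E G-x->A G-y->K H-x->L H-y->H I-x->M I-y->H J-x->M J-y->J K-x->N K-y->K L-x->O L-y->K M-x->O M-y->M N-x->P N-y->C O-x->P O-y->O P-x->J P-y->P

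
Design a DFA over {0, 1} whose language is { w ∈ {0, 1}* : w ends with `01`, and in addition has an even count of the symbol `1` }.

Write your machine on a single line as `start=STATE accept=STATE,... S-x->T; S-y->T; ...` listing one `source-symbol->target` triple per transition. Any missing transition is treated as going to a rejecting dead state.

Build one automaton per condition and run them in lockstep. The first has 3 states tracking how much of the suffix `01` has currently been matched; the second has 2 states tracking the count of `1`s modulo 2. A product state is a pair (one from each), accepting exactly when both do. Minimizing collapses redundant product states.
With 4 states:
        0   1  
>  q0   q0  q1 
   q1   q2  q0 
   q2   q2  q3 
 * q3   q0  q1 
(> = start, * = accepting)

start=q0; accept=q3; q0-0->q0; q0-1->q1; q1-0->q2; q1-1->q0; q2-0->q2; q2-1->q3; q3-0->q0; q3-1->q1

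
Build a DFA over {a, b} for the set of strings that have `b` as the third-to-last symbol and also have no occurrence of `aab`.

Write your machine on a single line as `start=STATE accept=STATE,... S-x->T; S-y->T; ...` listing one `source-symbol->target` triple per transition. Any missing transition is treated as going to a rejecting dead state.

start=q0; accept=q11,q12,q13,q14; q0-a->q1; q0-b->q2; q1-a->q3; q1-b->q4; q2-a->q5; q2-b->q6; q3-a->q7; q3-b->q8; q4-a->q9; q4-b->q10; q5-a->q11; q5-b->q12; q6-a->q13; q6-b->q14; q7-a->q7; q7-b->q8; q8-a->q15; q8-b->q16; q9-a->q11; q9-b->q12; q10-a->q13; q10-b->q14; q11-a->q7; q11-b->q8; q12-a->q9; q12-b->q10; q13-a->q11; q13-b->q12; q14-a->q13; q14-b->q14; q15-a->q17; q15-b->q18; q16-a->q19; q16-b->q20; q17-a->q21; q17-b->q8; q18-a->q15; q18-b->q16; q19-a->q17; q19-b->q18; q20-a->q19; q20-b->q20; q21-a->q21; q21-b->q8

Build one automaton per condition and run them in lockstep. One (15 states) tracks the last 3 symbols read; the other (4 states) tracks partial matches of the forbidden pattern `aab`. Each combined state is a pair, one component from each; accept when both components accept.
With 22 states:
          a    b  
>  q0     q1   q2 
   q1     q3   q4 
   q2     q5   q6 
   q3     q7   q8 
   q4     q9  q10 
   q5    q11  q12 
   q6    q13  q14 
   q7     q7   q8 
   q8    q15  q16 
   q9    q11  q12 
   q10   q13  q14 
 * q11    q7   q8 
 * q12    q9  q10 
 * q13   q11  q12 
 * q14   q13  q14 
   q15   q17  q18 
   q16   q19  q20 
   q17   q21   q8 
   q18   q15  q16 
   q19   q17  q18 
   q20   q19  q20 
   q21   q21   q8 
(> = start, * = accepting)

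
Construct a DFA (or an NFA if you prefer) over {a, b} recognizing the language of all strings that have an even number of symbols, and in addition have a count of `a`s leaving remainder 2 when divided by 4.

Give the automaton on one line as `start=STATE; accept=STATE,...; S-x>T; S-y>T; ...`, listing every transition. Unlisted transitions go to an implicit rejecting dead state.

start=q0; accept=q3; q0-a>q1; q0-b>q2; q1-a>q3; q1-b>q4; q2-a>q4; q2-b>q0; q3-a>q5; q3-b>q6; q4-a>q6; q4-b>q1; q5-a>q0; q5-b>q7; q6-a>q7; q6-b>q3; q7-a>q2; q7-b>q5

Handle the two conditions separately and then intersect. The first has 2 states tracking the input length modulo 2; the second has 4 states tracking the count of `a`s modulo 4. A product state is a pair (one from each), accepting exactly when both do.
An 8-state machine:
        a   b  
>  q0   q1  q2 
   q1   q3  q4 
   q2   q4  q0 
 * q3   q5  q6 
   q4   q6  q1 
   q5   q0  q7 
   q6   q7  q3 
   q7   q2  q5 
(> = start, * = accepting)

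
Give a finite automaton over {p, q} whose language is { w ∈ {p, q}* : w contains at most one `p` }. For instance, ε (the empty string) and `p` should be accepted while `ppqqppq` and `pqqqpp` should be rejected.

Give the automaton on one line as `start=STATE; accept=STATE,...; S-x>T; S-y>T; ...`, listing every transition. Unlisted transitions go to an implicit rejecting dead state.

start=S0; accept=S0,S1; S0-p>S1; S0-q>S0; S1-p>S2; S1-q>S1; S2-p>S2; S2-q>S2

Only the number of `p`s matters, and only up to 2. Make a chain S0 → S1 → S2 advanced by each `p` (with S2 absorbing); every other symbol self-loops. The accepting set is {S0, S1}.
        p   q  
>* S0   S1  S0 
 * S1   S2  S1 
   S2   S2  S2 
(> = start, * = accepting)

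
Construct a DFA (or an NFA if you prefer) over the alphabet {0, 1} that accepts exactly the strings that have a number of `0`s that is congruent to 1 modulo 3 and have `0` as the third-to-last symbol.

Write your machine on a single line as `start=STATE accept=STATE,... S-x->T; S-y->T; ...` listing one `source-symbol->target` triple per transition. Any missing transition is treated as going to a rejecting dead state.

start=A; accept=G,H,L,M; A-0->B; A-1->A; B-0->C; B-1->D; C-0->E; C-1->F; D-0->C; D-1->G; E-0->H; E-1->I; F-0->J; F-1->F; G-0->C; G-1->K; H-0->C; H-1->L; I-0->M; I-1->A; J-0->N; J-1->I; K-0->C; K-1->K; L-0->C; L-1->G; M-0->C; M-1->D; N-0->C; N-1->L

Handle the two conditions separately and then intersect. One (3 states) tracks the count of `0`s modulo 3; the other (15 states) tracks the last 3 symbols read. Each combined state is a pair, one component from each; accept when both components accept. Minimizing collapses redundant product states.
With 14 states:
       0  1 
>  A   B  A 
   B   C  D 
   C   E  F 
   D   C  G 
   E   H  I 
   F   J  F 
 * G   C  K 
 * H   C  L 
   I   M  A 
   J   N  I 
   K   C  K 
 * L   C  G 
 * M   C  D 
   N   C  L 
(> = start, * = accepting)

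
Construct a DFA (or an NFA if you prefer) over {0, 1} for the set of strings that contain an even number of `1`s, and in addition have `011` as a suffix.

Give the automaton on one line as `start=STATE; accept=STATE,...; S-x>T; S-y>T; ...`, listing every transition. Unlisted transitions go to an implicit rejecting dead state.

start=q0; accept=q5; q0-0>q1; q0-1>q2; q1-0>q1; q1-1>q3; q2-0>q4; q2-1>q0; q3-0>q4; q3-1>q5; q4-0>q4; q4-1>q6; q5-0>q1; q5-1>q2; q6-0>q1; q6-1>q7; q7-0>q4; q7-1>q0

Run two small machines in parallel and take their product. The first has 2 states tracking the count of `1`s modulo 2; the second has 4 states tracking how much of the suffix `011` has currently been matched. A product state is a pair (one from each), accepting exactly when both do.
        0   1  
>  q0   q1  q2 
   q1   q1  q3 
   q2   q4  q0 
   q3   q4  q5 
   q4   q4  q6 
 * q5   q1  q2 
   q6   q1  q7 
   q7   q4  q0 
(> = start, * = accepting)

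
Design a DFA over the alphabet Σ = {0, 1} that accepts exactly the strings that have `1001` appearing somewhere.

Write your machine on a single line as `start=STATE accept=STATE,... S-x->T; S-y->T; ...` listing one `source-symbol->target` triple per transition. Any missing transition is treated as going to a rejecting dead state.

start=q0; accept=q4; q0-0->q0; q0-1->q1; q1-0->q2; q1-1->q1; q2-0->q3; q2-1->q1; q3-0->q0; q3-1->q4; q4-0->q4; q4-1->q4

Track how much of `1001` has been matched so far: state q0 is no progress, q4 is the absorbing accept state reached once `1001` has occurred. Intermediate states record partial matches; on a mismatch, fall back to the longest reusable overlap.
A 5-state machine:
        0   1  
>  q0   q0  q1 
   q1   q2  q1 
   q2   q3  q1 
   q3   q0  q4 
 * q4   q4  q4 
(> = start, * = accepting)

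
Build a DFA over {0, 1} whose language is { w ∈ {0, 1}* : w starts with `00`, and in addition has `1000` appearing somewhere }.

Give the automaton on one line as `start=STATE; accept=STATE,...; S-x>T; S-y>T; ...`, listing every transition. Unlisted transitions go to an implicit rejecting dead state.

Handle the two conditions separately and then intersect. The first has 4 states tracking whether the input so far still matches the prefix `00`; the second has 5 states tracking whether and how much of `1000` has been seen. A product state is a pair (one from each), accepting exactly when both do. Equivalent product states are then merged.
8 states suffice.
        0   1  
>  S0   S1  S2 
   S1   S3  S2 
   S2   S2  S2 
   S3   S3  S4 
   S4   S5  S4 
   S5   S6  S4 
   S6   S7  S4 
 * S7   S7  S7 
(> = start, * = accepting)

start=S0; accept=S7; S0-0>S1; S0-1>S2; S1-0>S3; S1-1>S2; S2-0>S2; S2-1>S2; S3-0>S3; S3-1>S4; S4-0>S5; S4-1>S4; S5-0>S6; S5-1>S4; S6-0>S7; S6-1>S4; S7-0>S7; S7-1>S7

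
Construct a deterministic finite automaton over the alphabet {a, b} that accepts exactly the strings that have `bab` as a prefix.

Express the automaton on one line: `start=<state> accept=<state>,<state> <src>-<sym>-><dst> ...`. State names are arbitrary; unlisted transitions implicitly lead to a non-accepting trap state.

Walk along `bab` while the input agrees: from q0 take `b` to q1, and so on. Any deviation drops to the rejecting sink q4. Once q3 is reached the prefix is confirmed and every continuation is accepted.
5 states suffice.
        a   b  
>  q0   q4  q1 
   q1   q2  q4 
   q2   q4  q3 
 * q3   q3  q3 
   q4   q4  q4 
(> = start, * = accepting)

start=q0 accept=q3 q0-a->q4 q0-b->q1 q1-a->q2 q1-b->q4 q2-a->q4 q2-b->q3 q3-a->q3 q3-b->q3 q4-a->q4 q4-b->q4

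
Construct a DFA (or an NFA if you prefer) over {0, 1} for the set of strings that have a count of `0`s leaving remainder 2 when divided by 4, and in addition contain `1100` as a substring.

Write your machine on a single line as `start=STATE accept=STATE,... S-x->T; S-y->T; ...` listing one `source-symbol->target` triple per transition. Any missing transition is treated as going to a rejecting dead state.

start=s0; accept=s13; s0-0->s1; s0-1->s2; s1-0->s3; s1-1->s4; s2-0->s1; s2-1->s5; s3-0->s6; s3-1->s7; s4-0->s3; s4-1->s8; s5-0->s9; s5-1->s5; s6-0->s0; s6-1->s10; s7-0->s6; s7-1->s11; s8-0->s12; s8-1->s8; s9-0->s13; s9-1->s4; s10-0->s0; s10-1->s14; s11-0->s15; s11-1->s11; s12-0->s16; s12-1->s7; s13-0->s16; s13-1->s13; s14-0->s17; s14-1->s14; s15-0->s18; s15-1->s10; s16-0->s18; s16-1->s16; s17-0->s19; s17-1->s2; s18-0->s19; s18-1->s18; s19-0->s13; s19-1->s19

Run two small machines in parallel and take their product. The first has 4 states tracking the count of `0`s modulo 4; the second has 5 states tracking whether and how much of `1100` has been seen. A product state is a pair (one from each), accepting exactly when both do.
With 20 states:
          0    1  
>  s0     s1   s2 
   s1     s3   s4 
   s2     s1   s5 
   s3     s6   s7 
   s4     s3   s8 
   s5     s9   s5 
   s6     s0  s10 
   s7     s6  s11 
   s8    s12   s8 
   s9    s13   s4 
   s10    s0  s14 
   s11   s15  s11 
   s12   s16   s7 
 * s13   s16  s13 
   s14   s17  s14 
   s15   s18  s10 
   s16   s18  s16 
   s17   s19   s2 
   s18   s19  s18 
   s19   s13  s19 
(> = start, * = accepting)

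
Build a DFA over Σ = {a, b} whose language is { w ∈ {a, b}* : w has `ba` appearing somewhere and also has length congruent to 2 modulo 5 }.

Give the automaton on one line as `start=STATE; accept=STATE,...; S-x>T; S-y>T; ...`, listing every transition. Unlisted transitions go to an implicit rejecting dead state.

start=s0; accept=s5; s0-a>s1; s0-b>s2; s1-a>s3; s1-b>s4; s2-a>s5; s2-b>s4; s3-a>s6; s3-b>s7; s4-a>s8; s4-b>s7; s5-a>s8; s5-b>s8; s6-a>s9; s6-b>s10; s7-a>s11; s7-b>s10; s8-a>s11; s8-b>s11; s9-a>s0; s9-b>s12; s10-a>s13; s10-b>s12; s11-a>s13; s11-b>s13; s12-a>s14; s12-b>s2; s13-a>s14; s13-b>s14; s14-a>s5; s14-b>s5

Build one automaton per condition and run them in lockstep. The first has 3 states tracking whether and how much of `ba` has been seen; the second has 5 states tracking the input length modulo 5. A product state is a pair (one from each), accepting exactly when both do.
With 15 states:
          a    b  
>  s0     s1   s2 
   s1     s3   s4 
   s2     s5   s4 
   s3     s6   s7 
   s4     s8   s7 
 * s5     s8   s8 
   s6     s9  s10 
   s7    s11  s10 
   s8    s11  s11 
   s9     s0  s12 
   s10   s13  s12 
   s11   s13  s13 
   s12   s14   s2 
   s13   s14  s14 
   s14    s5   s5 
(> = start, * = accepting)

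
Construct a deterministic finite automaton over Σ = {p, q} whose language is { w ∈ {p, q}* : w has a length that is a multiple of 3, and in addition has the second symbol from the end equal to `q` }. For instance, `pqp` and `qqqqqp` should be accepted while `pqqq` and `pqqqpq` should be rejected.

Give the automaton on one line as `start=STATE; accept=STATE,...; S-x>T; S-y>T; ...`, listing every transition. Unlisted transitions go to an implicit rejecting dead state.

Handle the two conditions separately and then intersect. The first has 3 states tracking the input length modulo 3; the second has 7 states tracking the last 2 symbols read. A product state is a pair (one from each), accepting exactly when both do.
          p    q  
>  s0     s1   s2 
   s1     s3   s4 
   s2     s5   s6 
   s3     s7   s8 
   s4     s9  s10 
   s5     s7   s8 
   s6     s9  s10 
   s7    s11  s12 
   s8    s13  s14 
 * s9    s11  s12 
 * s10   s13  s14 
   s11    s3   s4 
   s12    s5   s6 
   s13    s3   s4 
   s14    s5   s6 
(> = start, * = accepting)

start=s0; accept=s9,s10; s0-p>s1; s0-q>s2; s1-p>s3; s1-q>s4; s2-p>s5; s2-q>s6; s3-p>s7; s3-q>s8; s4-p>s9; s4-q>s10; s5-p>s7; s5-q>s8; s6-p>s9; s6-q>s10; s7-p>s11; s7-q>s12; s8-p>s13; s8-q>s14; s9-p>s11; s9-q>s12; s10-p>s13; s10-q>s14; s11-p>s3; s11-q>s4; s12-p>s5; s12-q>s6; s13-p>s3; s13-q>s4; s14-p>s5; s14-q>s6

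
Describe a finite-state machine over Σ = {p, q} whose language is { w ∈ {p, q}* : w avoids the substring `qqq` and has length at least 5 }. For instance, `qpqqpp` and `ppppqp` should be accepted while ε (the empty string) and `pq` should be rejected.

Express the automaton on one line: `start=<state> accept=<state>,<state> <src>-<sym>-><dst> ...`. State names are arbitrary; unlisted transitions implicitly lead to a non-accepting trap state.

start=s0 accept=s13,s14,s15 s0-p->s1 s0-q->s2 s1-p->s3 s1-q->s4 s2-p->s3 s2-q->s5 s3-p->s6 s3-q->s7 s4-p->s6 s4-q->s8 s5-p->s6 s5-q->s9 s6-p->s10 s6-q->s11 s7-p->s10 s7-q->s12 s8-p->s10 s8-q->s9 s9-p->s9 s9-q->s9 s10-p->s13 s10-q->s14 s11-p->s13 s11-q->s15 s12-p->s13 s12-q->s9 s13-p->s13 s13-q->s14 s14-p->s13 s14-q->s15 s15-p->s13 s15-q->s9

Build one automaton per condition and run them in lockstep. One (4 states) tracks partial matches of the forbidden pattern `qqq`; the other (7 states) tracks the input length, saturating at 6. Each combined state is a pair, one component from each; accept when both components accept. Equivalent product states are then merged.
A 16-state machine:
          p    q  
>  s0     s1   s2 
   s1     s3   s4 
   s2     s3   s5 
   s3     s6   s7 
   s4     s6   s8 
   s5     s6   s9 
   s6    s10  s11 
   s7    s10  s12 
   s8    s10   s9 
   s9     s9   s9 
   s10   s13  s14 
   s11   s13  s15 
   s12   s13   s9 
 * s13   s13  s14 
 * s14   s13  s15 
 * s15   s13   s9 
(> = start, * = accepting)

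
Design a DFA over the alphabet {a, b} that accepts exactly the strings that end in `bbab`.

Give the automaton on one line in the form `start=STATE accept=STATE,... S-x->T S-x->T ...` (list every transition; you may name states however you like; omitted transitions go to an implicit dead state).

start=s0 accept=s4 s0-a->s0 s0-b->s1 s1-a->s0 s1-b->s2 s2-a->s3 s2-b->s2 s3-a->s0 s3-b->s4 s4-a->s0 s4-b->s2

Remember how much of `bbab` the current input suffix matches. State s0 means no match yet; s1 means the last symbol is `b`; s2 means the last 2 symbols are `bb`; s3 means the last 3 symbols are `bba`; s4 means the last 4 symbols are `bbab`. Only s4 accepts. On a mismatch, fall back to the longest proper suffix that is still a prefix of `bbab`.
5 states suffice.
        a   b  
>  s0   s0  s1 
   s1   s0  s2 
   s2   s3  s2 
   s3   s0  s4 
 * s4   s0  s2 
(> = start, * = accepting)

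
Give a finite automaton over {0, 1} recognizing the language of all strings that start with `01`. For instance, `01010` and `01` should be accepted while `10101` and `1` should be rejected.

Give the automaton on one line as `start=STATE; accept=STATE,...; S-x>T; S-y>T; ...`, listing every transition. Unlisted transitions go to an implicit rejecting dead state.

start=s0; accept=s2; s0-0>s1; s0-1>s3; s1-0>s3; s1-1>s2; s2-0>s2; s2-1>s2; s3-0>s3; s3-1>s3

Check the first 2 symbols one by one: s0 through s1 record how many have matched `01` so far; any wrong symbol goes to the dead state s3. After all 2 match we enter the accepting sink s2.
        0   1  
>  s0   s1  s3 
   s1   s3  s2 
 * s2   s2  s2 
   s3   s3  s3 
(> = start, * = accepting)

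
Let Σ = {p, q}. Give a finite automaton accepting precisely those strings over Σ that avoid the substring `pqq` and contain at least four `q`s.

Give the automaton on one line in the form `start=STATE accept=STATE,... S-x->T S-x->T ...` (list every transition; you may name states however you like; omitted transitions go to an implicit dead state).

start=s0 accept=s12,s13,s14 s0-p->s1 s0-q->s2 s1-p->s1 s1-q->s3 s2-p->s4 s2-q->s5 s3-p->s4 s3-q->s6 s4-p->s4 s4-q->s7 s5-p->s8 s5-q->s9 s6-p->s6 s6-q->s6 s7-p->s8 s7-q->s6 s8-p->s8 s8-q->s10 s9-p->s11 s9-q->s12 s10-p->s11 s10-q->s6 s11-p->s11 s11-q->s13 s12-p->s14 s12-q->s12 s13-p->s14 s13-q->s6 s14-p->s14 s14-q->s13

Build one automaton per condition and run them in lockstep. One (4 states) tracks partial matches of the forbidden pattern `pqq`; the other (6 states) tracks the count of `q`s, saturating at 5. Each combined state is a pair, one component from each; accept when both components accept. After merging equivalent states the machine shrinks.
15 states suffice.
          p    q  
>  s0     s1   s2 
   s1     s1   s3 
   s2     s4   s5 
   s3     s4   s6 
   s4     s4   s7 
   s5     s8   s9 
   s6     s6   s6 
   s7     s8   s6 
   s8     s8  s10 
   s9    s11  s12 
   s10   s11   s6 
   s11   s11  s13 
 * s12   s14  s12 
 * s13   s14   s6 
 * s14   s14  s13 
(> = start, * = accepting)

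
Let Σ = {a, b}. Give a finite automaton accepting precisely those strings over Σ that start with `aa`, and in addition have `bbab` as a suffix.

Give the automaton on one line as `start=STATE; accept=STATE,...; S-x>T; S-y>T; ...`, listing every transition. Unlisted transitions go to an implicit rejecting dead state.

Handle the two conditions separately and then intersect. One (4 states) tracks whether the input so far still matches the prefix `aa`; the other (5 states) tracks how much of the suffix `bbab` has currently been matched. Each combined state is a pair, one component from each; accept when both components accept. Minimizing collapses redundant product states.
8 states suffice.
        a   b  
>  S0   S1  S2 
   S1   S3  S2 
   S2   S2  S2 
   S3   S3  S4 
   S4   S3  S5 
   S5   S6  S5 
   S6   S3  S7 
 * S7   S3  S5 
(> = start, * = accepting)

start=S0; accept=S7; S0-a>S1; S0-b>S2; S1-a>S3; S1-b>S2; S2-a>S2; S2-b>S2; S3-a>S3; S3-b>S4; S4-a>S3; S4-b>S5; S5-a>S6; S5-b>S5; S6-a>S3; S6-b>S7; S7-a>S3; S7-b>S5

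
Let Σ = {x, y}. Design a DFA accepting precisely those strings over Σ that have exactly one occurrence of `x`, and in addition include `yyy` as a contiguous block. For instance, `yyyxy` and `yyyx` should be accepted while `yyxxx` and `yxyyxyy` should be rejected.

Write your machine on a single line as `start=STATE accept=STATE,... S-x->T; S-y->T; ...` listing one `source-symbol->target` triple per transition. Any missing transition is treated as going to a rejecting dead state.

start=S0; accept=S10; S0-x->S1; S0-y->S2; S1-x->S3; S1-y->S4; S2-x->S1; S2-y->S5; S3-x->S3; S3-y->S6; S4-x->S3; S4-y->S7; S5-x->S1; S5-y->S8; S6-x->S3; S6-y->S9; S7-x->S3; S7-y->S10; S8-x->S10; S8-y->S8; S9-x->S3; S9-y->S11; S10-x->S11; S10-y->S10; S11-x->S11; S11-y->S11

Handle the two conditions separately and then intersect. One (3 states) tracks the count of `x`s, saturating at 2; the other (4 states) tracks whether and how much of `yyy` has been seen. Each combined state is a pair, one component from each; accept when both components accept.
12 states suffice.
          x    y  
>  S0     S1   S2 
   S1     S3   S4 
   S2     S1   S5 
   S3     S3   S6 
   S4     S3   S7 
   S5     S1   S8 
   S6     S3   S9 
   S7     S3  S10 
   S8    S10   S8 
   S9     S3  S11 
 * S10   S11  S10 
   S11   S11  S11 
(> = start, * = accepting)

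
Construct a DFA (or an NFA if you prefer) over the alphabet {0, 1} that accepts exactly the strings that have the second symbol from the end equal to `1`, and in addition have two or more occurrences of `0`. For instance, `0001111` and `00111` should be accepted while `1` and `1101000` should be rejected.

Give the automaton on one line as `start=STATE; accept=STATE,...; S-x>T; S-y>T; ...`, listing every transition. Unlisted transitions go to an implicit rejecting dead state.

Build one automaton per condition and run them in lockstep. One (7 states) tracks the last 2 symbols read; the other (4 states) tracks the count of `0`s, saturating at 3. Each combined state is a pair, one component from each; accept when both components accept. Equivalent product states are then merged.
A 7-state machine:
       0  1 
>  A   B  A 
   B   C  D 
   C   C  E 
   D   F  D 
   E   F  G 
 * F   C  E 
 * G   F  G 
(> = start, * = accepting)

start=A; accept=F,G; A-0>B; A-1>A; B-0>C; B-1>D; C-0>C; C-1>E; D-0>F; D-1>D; E-0>F; E-1>G; F-0>C; F-1>E; G-0>F; G-1>G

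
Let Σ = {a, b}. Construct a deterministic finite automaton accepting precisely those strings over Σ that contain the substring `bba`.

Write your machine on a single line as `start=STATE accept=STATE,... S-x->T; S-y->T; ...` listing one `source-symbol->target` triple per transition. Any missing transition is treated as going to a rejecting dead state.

States q0..q2 record the length of the longest prefix of `bba` that matches the current input suffix. Reaching q3 means `bba` has been seen, and we stay there forever. Accept from q3.
4 states suffice.
        a   b  
>  q0   q0  q1 
   q1   q0  q2 
   q2   q3  q2 
 * q3   q3  q3 
(> = start, * = accepting)

start=q0; accept=q3; q0-a->q0; q0-b->q1; q1-a->q0; q1-b->q2; q2-a->q3; q2-b->q2; q3-a->q3; q3-b->q3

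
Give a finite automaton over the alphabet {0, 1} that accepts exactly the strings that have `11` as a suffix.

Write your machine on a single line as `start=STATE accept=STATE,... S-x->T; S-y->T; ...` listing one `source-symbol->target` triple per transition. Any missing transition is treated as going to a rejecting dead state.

start=S0; accept=S2; S0-0->S0; S0-1->S1; S1-0->S0; S1-1->S2; S2-0->S0; S2-1->S2

Let each state record the length of the longest suffix of the input read so far that is also a prefix of `11`. S1 means the last symbol is `1`; S2 means the last 2 symbols are `11`. Accept only at S2, where the string currently ends in `11`.
With 3 states:
        0   1  
>  S0   S0  S1 
   S1   S0  S2 
 * S2   S0  S2 
(> = start, * = accepting)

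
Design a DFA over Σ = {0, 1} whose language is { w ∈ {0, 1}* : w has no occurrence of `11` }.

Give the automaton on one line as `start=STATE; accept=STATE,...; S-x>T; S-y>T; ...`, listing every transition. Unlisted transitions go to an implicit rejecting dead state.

Track partial matches of the forbidden pattern `11`. State C is a dead state reached once `11` has occurred; every other state accepts. A means no part of `11` is currently matched.
With 3 states:
       0  1 
>* A   A  B 
 * B   A  C 
   C   C  C 
(> = start, * = accepting)

start=A; accept=A,B; A-0>A; A-1>B; B-0>A; B-1>C; C-0>C; C-1>C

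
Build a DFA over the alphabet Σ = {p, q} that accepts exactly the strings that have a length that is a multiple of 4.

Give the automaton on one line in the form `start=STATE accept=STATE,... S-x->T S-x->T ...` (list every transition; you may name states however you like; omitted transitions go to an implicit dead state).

Only the length mod 4 matters, so use a 4-cycle: from any state, every input symbol moves to the next state, wrapping S3 back to S0. Mark S0 accepting.
With 4 states:
        p   q  
>* S0   S1  S1 
   S1   S2  S2 
   S2   S3  S3 
   S3   S0  S0 
(> = start, * = accepting)

start=S0 accept=S0 S0-p->S1 S0-q->S1 S1-p->S2 S1-q->S2 S2-p->S3 S2-q->S3 S3-p->S0 S3-q->S0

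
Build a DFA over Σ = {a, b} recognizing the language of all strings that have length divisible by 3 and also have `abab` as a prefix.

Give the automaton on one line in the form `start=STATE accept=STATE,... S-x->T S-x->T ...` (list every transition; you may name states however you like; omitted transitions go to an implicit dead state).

Run two small machines in parallel and take their product. The first has 3 states tracking the input length modulo 3; the second has 6 states tracking whether the input so far still matches the prefix `abab`. A product state is a pair (one from each), accepting exactly when both do.
With 10 states:
        a   b  
>  q0   q1  q2 
   q1   q3  q4 
   q2   q3  q3 
   q3   q5  q5 
   q4   q6  q5 
   q5   q2  q2 
   q6   q2  q7 
   q7   q8  q8 
   q8   q9  q9 
 * q9   q7  q7 
(> = start, * = accepting)

start=q0 accept=q9 q0-a->q1 q0-b->q2 q1-a->q3 q1-b->q4 q2-a->q3 q2-b->q3 q3-a->q5 q3-b->q5 q4-a->q6 q4-b->q5 q5-a->q2 q5-b->q2 q6-a->q2 q6-b->q7 q7-a->q8 q7-b->q8 q8-a->q9 q8-b->q9 q9-a->q7 q9-b->q7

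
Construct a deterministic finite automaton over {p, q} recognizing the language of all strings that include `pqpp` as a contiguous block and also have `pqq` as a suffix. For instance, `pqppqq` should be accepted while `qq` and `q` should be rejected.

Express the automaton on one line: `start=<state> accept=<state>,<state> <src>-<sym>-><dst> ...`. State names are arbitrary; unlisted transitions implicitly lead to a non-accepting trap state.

start=S0 accept=S7 S0-p->S1 S0-q->S0 S1-p->S1 S1-q->S2 S2-p->S3 S2-q->S4 S3-p->S5 S3-q->S2 S4-p->S1 S4-q->S0 S5-p->S5 S5-q->S6 S6-p->S5 S6-q->S7 S7-p->S5 S7-q->S8 S8-p->S5 S8-q->S8

Handle the two conditions separately and then intersect. The first has 5 states tracking whether and how much of `pqpp` has been seen; the second has 4 states tracking how much of the suffix `pqq` has currently been matched. A product state is a pair (one from each), accepting exactly when both do.
A 9-state machine:
        p   q  
>  S0   S1  S0 
   S1   S1  S2 
   S2   S3  S4 
   S3   S5  S2 
   S4   S1  S0 
   S5   S5  S6 
   S6   S5  S7 
 * S7   S5  S8 
   S8   S5  S8 
(> = start, * = accepting)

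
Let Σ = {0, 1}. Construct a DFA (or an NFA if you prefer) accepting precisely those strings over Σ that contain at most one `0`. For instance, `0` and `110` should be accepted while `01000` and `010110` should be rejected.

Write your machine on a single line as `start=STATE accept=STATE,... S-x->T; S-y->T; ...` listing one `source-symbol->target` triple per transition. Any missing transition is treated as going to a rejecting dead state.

Only the number of `0`s matters, and only up to 2. Make a chain s0 → s1 → s2 advanced by each `0` (with s2 absorbing); every other symbol self-loops. The accepting set is {s0, s1}.
A 3-state machine:
        0   1  
>* s0   s1  s0 
 * s1   s2  s1 
   s2   s2  s2 
(> = start, * = accepting)

start=s0; accept=s0,s1; s0-0->s1; s0-1->s0; s1-0->s2; s1-1->s1; s2-0->s2; s2-1->s2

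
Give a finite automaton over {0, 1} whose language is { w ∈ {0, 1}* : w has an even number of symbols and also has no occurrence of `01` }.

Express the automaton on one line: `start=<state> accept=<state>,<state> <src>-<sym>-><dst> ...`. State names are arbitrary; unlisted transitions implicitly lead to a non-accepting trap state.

Build one automaton per condition and run them in lockstep. One (2 states) tracks the input length modulo 2; the other (3 states) tracks partial matches of the forbidden pattern `01`. Each combined state is a pair, one component from each; accept when both components accept.
        0   1  
>* S0   S1  S2 
   S1   S3  S4 
   S2   S3  S0 
 * S3   S1  S5 
   S4   S5  S5 
   S5   S4  S4 
(> = start, * = accepting)

start=S0 accept=S0,S3 S0-0->S1 S0-1->S2 S1-0->S3 S1-1->S4 S2-0->S3 S2-1->S0 S3-0->S1 S3-1->S5 S4-0->S5 S4-1->S5 S5-0->S4 S5-1->S4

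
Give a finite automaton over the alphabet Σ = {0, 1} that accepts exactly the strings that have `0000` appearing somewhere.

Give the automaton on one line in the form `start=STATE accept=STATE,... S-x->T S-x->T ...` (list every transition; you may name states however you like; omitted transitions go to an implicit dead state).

start=A accept=E A-0->B A-1->A B-0->C B-1->A C-0->D C-1->A D-0->E D-1->A E-0->E E-1->E

States A..D record the length of the longest prefix of `0000` that matches the current input suffix. Reaching E means `0000` has been seen, and we stay there forever. Accept from E.
A 5-state machine:
       0  1 
>  A   B  A 
   B   C  A 
   C   D  A 
   D   E  A 
 * E   E  E 
(> = start, * = accepting)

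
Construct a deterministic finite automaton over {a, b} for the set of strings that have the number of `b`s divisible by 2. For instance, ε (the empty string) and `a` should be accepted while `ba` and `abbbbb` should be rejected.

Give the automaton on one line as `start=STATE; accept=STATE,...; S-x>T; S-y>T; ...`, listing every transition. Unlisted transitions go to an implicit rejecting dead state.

Keep the running count of `b`s modulo 2: each `b` advances along the cycle S0 → S1 → S0 while other symbols loop. Accept at S0.
A 2-state machine:
        a   b  
>* S0   S0  S1 
   S1   S1  S0 
(> = start, * = accepting)

start=S0; accept=S0; S0-a>S0; S0-b>S1; S1-a>S1; S1-b>S0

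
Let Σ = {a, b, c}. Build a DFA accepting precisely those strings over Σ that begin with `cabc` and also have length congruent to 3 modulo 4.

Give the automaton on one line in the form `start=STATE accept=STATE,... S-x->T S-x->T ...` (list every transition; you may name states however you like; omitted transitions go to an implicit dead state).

Build one automaton per condition and run them in lockstep. The first has 6 states tracking whether the input so far still matches the prefix `cabc`; the second has 4 states tracking the input length modulo 4. A product state is a pair (one from each), accepting exactly when both do. After merging equivalent states the machine shrinks.
A 9-state machine:
        a   b   c  
>  S0   S1  S1  S2 
   S1   S1  S1  S1 
   S2   S3  S1  S1 
   S3   S1  S4  S1 
   S4   S1  S1  S5 
   S5   S6  S6  S6 
   S6   S7  S7  S7 
   S7   S8  S8  S8 
 * S8   S5  S5  S5 
(> = start, * = accepting)

start=S0 accept=S8 S0-a->S1 S0-b->S1 S0-c->S2 S1-a->S1 S1-b->S1 S1-c->S1 S2-a->S3 S2-b->S1 S2-c->S1 S3-a->S1 S3-b->S4 S3-c->S1 S4-a->S1 S4-b->S1 S4-c->S5 S5-a->S6 S5-b->S6 S5-c->S6 S6-a->S7 S6-b->S7 S6-c->S7 S7-a->S8 S7-b->S8 S7-c->S8 S8-a->S5 S8-b->S5 S8-c->S5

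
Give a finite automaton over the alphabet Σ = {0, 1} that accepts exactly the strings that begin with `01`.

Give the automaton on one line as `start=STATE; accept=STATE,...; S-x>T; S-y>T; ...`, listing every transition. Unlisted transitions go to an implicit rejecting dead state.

start=S0; accept=S2; S0-0>S1; S0-1>S3; S1-0>S3; S1-1>S2; S2-0>S2; S2-1>S2; S3-0>S3; S3-1>S3

Walk along `01` while the input agrees: from S0 take `0` to S1, and so on. Any deviation drops to the rejecting sink S3. Once S2 is reached the prefix is confirmed and every continuation is accepted.
A 4-state machine:
        0   1  
>  S0   S1  S3 
   S1   S3  S2 
 * S2   S2  S2 
   S3   S3  S3 
(> = start, * = accepting)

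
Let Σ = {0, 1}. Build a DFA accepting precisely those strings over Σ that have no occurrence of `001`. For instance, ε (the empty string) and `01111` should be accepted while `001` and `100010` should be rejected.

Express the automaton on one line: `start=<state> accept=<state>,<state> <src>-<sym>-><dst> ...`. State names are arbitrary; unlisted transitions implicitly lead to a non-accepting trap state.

start=S0 accept=S0,S1,S2 S0-0->S1 S0-1->S0 S1-0->S2 S1-1->S0 S2-0->S2 S2-1->S3 S3-0->S3 S3-1->S3

This is the complement of 'contains `001`'. Use the same substring-matching states — S0 through S3 holding how much of `001` has just been matched — but flip the accepting set: everything except the trap S3 accepts.
4 states suffice.
        0   1  
>* S0   S1  S0 
 * S1   S2  S0 
 * S2   S2  S3 
   S3   S3  S3 
(> = start, * = accepting)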